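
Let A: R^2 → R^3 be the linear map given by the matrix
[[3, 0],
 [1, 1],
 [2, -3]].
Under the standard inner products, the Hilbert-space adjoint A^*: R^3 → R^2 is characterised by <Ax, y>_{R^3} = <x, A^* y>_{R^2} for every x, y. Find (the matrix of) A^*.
A^* = A^T =
[[3, 1, 2],
 [0, 1, -3]]

For real matrices with standard dot products, the defining identity <Ax, y> = <x, A^* y> gives (Ax)^T y = x^T (A^*) y, i.e. x^T A^T y = x^T (A^*) y. Since this holds for all x, y, we must have A^* = A^T. Therefore
A^* =
[[3, 1, 2],
 [0, 1, -3]].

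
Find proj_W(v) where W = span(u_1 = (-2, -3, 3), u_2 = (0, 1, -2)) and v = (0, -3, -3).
proj_W(v) = (-54/29, -15/29, -51/29)

Set up U = [u_1 | ... | u_2] ∈ R^(3×2). The projector onto W = col(U) is P = U (U^T U)^(-1) U^T.
Compute U^T U =
  [22, -9]
  [-9, 5],
and U^T v = (0, 3).
Solve U^T U · c = U^T v for the coefficients: c = (27/29, 66/29). The projection is proj_W(v) = U c.
Check: (v - proj_W(v)) · u_1 = 0  (should be 0).
Check: (v - proj_W(v)) · u_2 = 0  (should be 0).
Result: proj_W(v) = (-54/29, -15/29, -51/29).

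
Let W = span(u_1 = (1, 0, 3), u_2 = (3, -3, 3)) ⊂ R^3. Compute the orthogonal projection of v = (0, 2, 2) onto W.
proj_W(v) = (-3/7, 12/7, 15/7)

Set up U = [u_1 | ... | u_2] ∈ R^(3×2). The projector onto W = col(U) is P = U (U^T U)^(-1) U^T.
Compute U^T U =
  [10, 12]
  [12, 27],
and U^T v = (6, 0).
Solve U^T U · c = U^T v for the coefficients: c = (9/7, -4/7). The projection is proj_W(v) = U c.
Check: (v - proj_W(v)) · u_1 = 0  (should be 0).
Check: (v - proj_W(v)) · u_2 = 0  (should be 0).
Result: proj_W(v) = (-3/7, 12/7, 15/7).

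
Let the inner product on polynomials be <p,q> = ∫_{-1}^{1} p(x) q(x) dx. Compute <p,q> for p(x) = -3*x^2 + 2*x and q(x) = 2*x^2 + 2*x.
<p,q> = 4/15

Expand the product: p(x)·q(x) = -6*x^4 - 2*x^3 + 4*x^2.
∫_{-1}^{1} of each monomial x^k gives [2/(k+1) if k even, 0 if k odd]. Integrating term-by-term (or equivalently evaluating the antiderivative F(x) = -6*x^5/5 - x^4/2 + 4*x^3/3 at the endpoints):
  F(1) − F(−1) = -11/30 − (-19/30) = 4/15.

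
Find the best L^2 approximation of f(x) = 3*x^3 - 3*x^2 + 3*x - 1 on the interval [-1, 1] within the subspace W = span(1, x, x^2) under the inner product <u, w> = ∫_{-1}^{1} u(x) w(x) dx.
g(x) = -3*x^2 + 24*x/5 - 1

The best approximation g ∈ W is the orthogonal projection of f onto W. Writing g = a_0 + a_1 x + a_2 x^2, the coefficients solve the normal equations G · a = b where
  G_{ij} = <φ_i, φ_j> and b_i = <f, φ_i>, with φ_0 = 1, φ_1 = x, φ_2 = x^2.
G =
  [2, 0, 2/3]
  [0, 2/3, 0]
  [2/3, 0, 2/5],
b = (-4, 16/5, -28/15).
Solving gives a_0 = -1, a_1 = 24/5, a_2 = -3, so
  g(x) = -3*x^2 + 24*x/5 - 1.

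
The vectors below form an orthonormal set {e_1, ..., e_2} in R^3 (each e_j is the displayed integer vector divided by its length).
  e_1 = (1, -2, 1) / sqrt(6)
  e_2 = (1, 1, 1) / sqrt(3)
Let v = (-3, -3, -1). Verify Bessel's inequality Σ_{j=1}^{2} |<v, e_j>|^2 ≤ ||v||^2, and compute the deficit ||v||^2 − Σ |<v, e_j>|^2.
Σ |<v, e_j>|^2 = 17; ||v||^2 = 19; deficit = 2

Write each e_j = u_j / sqrt(<u_j, u_j>) where u_j is the displayed integer vector. Then <v, e_j> = <v, u_j> / sqrt(<u_j, u_j>), so |<v, e_j>|^2 = <v, u_j>^2 / <u_j, u_j>.
Coefficients: <v, e_1> = 2/sqrt(6), <v, e_2> = -7/sqrt(3).
Square and sum: Σ |<v, e_j>|^2 = 17.
Compute ||v||^2 = v·v = 19.
Deficit = 19 − 17 = 2 ≥ 0, confirming Bessel's inequality. (The deficit equals ||v − Σ <v,e_j> e_j||^2, the squared distance from v to span{e_j}.)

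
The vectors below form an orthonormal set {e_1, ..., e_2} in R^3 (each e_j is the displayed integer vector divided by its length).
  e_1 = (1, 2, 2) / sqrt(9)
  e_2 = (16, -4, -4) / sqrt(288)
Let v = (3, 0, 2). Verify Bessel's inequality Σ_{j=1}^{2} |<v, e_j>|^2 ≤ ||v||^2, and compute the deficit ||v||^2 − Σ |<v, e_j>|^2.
Σ |<v, e_j>|^2 = 11; ||v||^2 = 13; deficit = 2

Write each e_j = u_j / sqrt(<u_j, u_j>) where u_j is the displayed integer vector. Then <v, e_j> = <v, u_j> / sqrt(<u_j, u_j>), so |<v, e_j>|^2 = <v, u_j>^2 / <u_j, u_j>.
Coefficients: <v, e_1> = 7/sqrt(9), <v, e_2> = 40/sqrt(288).
Square and sum: Σ |<v, e_j>|^2 = 11.
Compute ||v||^2 = v·v = 13.
Deficit = 13 − 11 = 2 ≥ 0, confirming Bessel's inequality. (The deficit equals ||v − Σ <v,e_j> e_j||^2, the squared distance from v to span{e_j}.)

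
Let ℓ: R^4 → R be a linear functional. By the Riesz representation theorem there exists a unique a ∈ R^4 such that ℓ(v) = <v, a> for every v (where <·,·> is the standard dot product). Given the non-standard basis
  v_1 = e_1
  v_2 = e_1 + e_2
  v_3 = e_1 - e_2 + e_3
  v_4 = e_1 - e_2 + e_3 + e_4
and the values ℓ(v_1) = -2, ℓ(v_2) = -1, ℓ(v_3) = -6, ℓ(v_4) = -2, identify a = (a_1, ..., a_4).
a = (-2, 1, -3, 4)

Write a = (a_1, ..., a_4) in the standard basis. For each basis vector v_i, ℓ(v_i) = <v_i, a> is a linear equation in the a_j's. Collect the n equations into a matrix system V a = ℓ, where row i of V is v_i (expressed in the standard basis). Since V is invertible (lower-triangular with 1s on the diagonal, up to permutation), solve by back-substitution:
  V =
[[1, 0, 0, 0],
 [1, 1, 0, 0],
 [1, -1, 1, 0],
 [1, -1, 1, 1]]
  V a = (-2, -1, -6, -2)
Solving gives a = (-2, 1, -3, 4).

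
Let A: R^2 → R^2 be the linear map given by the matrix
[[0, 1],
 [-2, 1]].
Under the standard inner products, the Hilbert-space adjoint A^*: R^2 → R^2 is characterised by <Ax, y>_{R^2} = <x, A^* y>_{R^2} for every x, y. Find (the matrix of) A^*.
A^* = A^T =
[[0, -2],
 [1, 1]]

For real matrices with standard dot products, the defining identity <Ax, y> = <x, A^* y> gives (Ax)^T y = x^T (A^*) y, i.e. x^T A^T y = x^T (A^*) y. Since this holds for all x, y, we must have A^* = A^T. Therefore
A^* =
[[0, -2],
 [1, 1]].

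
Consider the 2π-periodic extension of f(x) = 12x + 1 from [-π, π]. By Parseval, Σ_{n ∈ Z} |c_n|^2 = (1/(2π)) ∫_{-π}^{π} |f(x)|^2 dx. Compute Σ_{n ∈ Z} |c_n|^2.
Σ |c_n|^2 = 48π^2 + 1

Expand and integrate term by term over [-π, π]:
  ∫ (12x)^2 dx = 144·(2π^3/3); ∫ 2·12·(1)·x dx = 0 (odd integrand); ∫ 1^2 dx = 1·2π.
So (1/(2π)) ∫_{-π}^{π} (12x + 1)^2 dx = 144π^2/3 + 1 = 48π^2 + 1.
Parseval ⇒ Σ |c_n|^2 = 48π^2 + 1.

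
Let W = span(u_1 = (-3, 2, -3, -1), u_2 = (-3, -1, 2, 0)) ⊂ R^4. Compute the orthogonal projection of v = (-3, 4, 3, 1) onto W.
proj_W(v) = (-333/107, -24/107, 77/107, -29/107)

Set up U = [u_1 | ... | u_2] ∈ R^(4×2). The projector onto W = col(U) is P = U (U^T U)^(-1) U^T.
Compute U^T U =
  [23, 1]
  [1, 14],
and U^T v = (7, 11).
Solve U^T U · c = U^T v for the coefficients: c = (29/107, 82/107). The projection is proj_W(v) = U c.
Check: (v - proj_W(v)) · u_1 = 0  (should be 0).
Check: (v - proj_W(v)) · u_2 = 0  (should be 0).
Result: proj_W(v) = (-333/107, -24/107, 77/107, -29/107).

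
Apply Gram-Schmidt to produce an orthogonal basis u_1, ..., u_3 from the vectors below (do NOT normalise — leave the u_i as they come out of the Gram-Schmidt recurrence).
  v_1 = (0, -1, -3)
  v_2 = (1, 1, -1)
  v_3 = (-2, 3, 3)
Orthogonal basis:
  u_1 = (0, -1, -3)
  u_2 = (1, 6/5, -2/5)
  u_3 = (-28/13, 21/13, -7/13)

Apply the Gram-Schmidt recurrence
  u_1 = v_1
  u_i = v_i − Σ_{j<i} ((v_i · u_j) / (u_j · u_j)) · u_j.

Step by step this gives:
  u_1 = (0, -1, -3)
  u_2 = (1, 6/5, -2/5)
  u_3 = (-28/13, 21/13, -7/13)

Orthogonality check:
  u_2 · u_1 = 0 (should be 0)
  u_3 · u_1 = 0 (should be 0)
  u_3 · u_2 = 0 (should be 0)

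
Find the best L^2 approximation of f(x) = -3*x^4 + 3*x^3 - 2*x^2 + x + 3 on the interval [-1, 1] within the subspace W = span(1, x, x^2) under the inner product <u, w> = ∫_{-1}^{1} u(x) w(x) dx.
g(x) = -32*x^2/7 + 14*x/5 + 114/35

The best approximation g ∈ W is the orthogonal projection of f onto W. Writing g = a_0 + a_1 x + a_2 x^2, the coefficients solve the normal equations G · a = b where
  G_{ij} = <φ_i, φ_j> and b_i = <f, φ_i>, with φ_0 = 1, φ_1 = x, φ_2 = x^2.
G =
  [2, 0, 2/3]
  [0, 2/3, 0]
  [2/3, 0, 2/5],
b = (52/15, 28/15, 12/35).
Solving gives a_0 = 114/35, a_1 = 14/5, a_2 = -32/7, so
  g(x) = -32*x^2/7 + 14*x/5 + 114/35.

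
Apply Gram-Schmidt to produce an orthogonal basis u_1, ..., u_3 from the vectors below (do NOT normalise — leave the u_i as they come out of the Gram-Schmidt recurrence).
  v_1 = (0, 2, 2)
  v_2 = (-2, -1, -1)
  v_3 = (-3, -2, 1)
Orthogonal basis:
  u_1 = (0, 2, 2)
  u_2 = (-2, 0, 0)
  u_3 = (0, -3/2, 3/2)

Apply the Gram-Schmidt recurrence
  u_1 = v_1
  u_i = v_i − Σ_{j<i} ((v_i · u_j) / (u_j · u_j)) · u_j.

Step by step this gives:
  u_1 = (0, 2, 2)
  u_2 = (-2, 0, 0)
  u_3 = (0, -3/2, 3/2)

Orthogonality check:
  u_2 · u_1 = 0 (should be 0)
  u_3 · u_1 = 0 (should be 0)
  u_3 · u_2 = 0 (should be 0)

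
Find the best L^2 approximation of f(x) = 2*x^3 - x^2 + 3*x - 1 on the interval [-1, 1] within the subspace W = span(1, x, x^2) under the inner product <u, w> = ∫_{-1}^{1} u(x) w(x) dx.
g(x) = -x^2 + 21*x/5 - 1

The best approximation g ∈ W is the orthogonal projection of f onto W. Writing g = a_0 + a_1 x + a_2 x^2, the coefficients solve the normal equations G · a = b where
  G_{ij} = <φ_i, φ_j> and b_i = <f, φ_i>, with φ_0 = 1, φ_1 = x, φ_2 = x^2.
G =
  [2, 0, 2/3]
  [0, 2/3, 0]
  [2/3, 0, 2/5],
b = (-8/3, 14/5, -16/15).
Solving gives a_0 = -1, a_1 = 21/5, a_2 = -1, so
  g(x) = -x^2 + 21*x/5 - 1.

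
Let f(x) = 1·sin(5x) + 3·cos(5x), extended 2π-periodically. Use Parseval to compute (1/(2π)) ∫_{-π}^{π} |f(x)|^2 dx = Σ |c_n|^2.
Σ |c_n|^2 = 5

Expand |f|^2 and use orthogonality of {sin(nx), cos(mx)} on [-π, π]:
  ∫_{-π}^{π} sin(nx)^2 dx = π, ∫ cos(mx)^2 dx = π, and cross terms integrate to 0.
So ∫_{-π}^{π} f(x)^2 dx = 1^2 · π + 3^2 · π = (1 + 9)π.
Divide by 2π: (1 + 9)/2 = 5.
By Parseval, this equals Σ |c_n|^2.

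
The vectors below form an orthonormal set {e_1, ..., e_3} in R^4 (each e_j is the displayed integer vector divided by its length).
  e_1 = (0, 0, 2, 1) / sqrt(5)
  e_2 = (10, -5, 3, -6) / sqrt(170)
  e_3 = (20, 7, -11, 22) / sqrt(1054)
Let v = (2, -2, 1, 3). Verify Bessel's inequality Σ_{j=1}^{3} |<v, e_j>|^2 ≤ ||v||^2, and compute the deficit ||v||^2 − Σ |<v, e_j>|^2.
Σ |<v, e_j>|^2 = 389/31; ||v||^2 = 18; deficit = 169/31

Write each e_j = u_j / sqrt(<u_j, u_j>) where u_j is the displayed integer vector. Then <v, e_j> = <v, u_j> / sqrt(<u_j, u_j>), so |<v, e_j>|^2 = <v, u_j>^2 / <u_j, u_j>.
Coefficients: <v, e_1> = 5/sqrt(5), <v, e_2> = 15/sqrt(170), <v, e_3> = 81/sqrt(1054).
Square and sum: Σ |<v, e_j>|^2 = 389/31.
Compute ||v||^2 = v·v = 18.
Deficit = 18 − 389/31 = 169/31 ≥ 0, confirming Bessel's inequality. (The deficit equals ||v − Σ <v,e_j> e_j||^2, the squared distance from v to span{e_j}.)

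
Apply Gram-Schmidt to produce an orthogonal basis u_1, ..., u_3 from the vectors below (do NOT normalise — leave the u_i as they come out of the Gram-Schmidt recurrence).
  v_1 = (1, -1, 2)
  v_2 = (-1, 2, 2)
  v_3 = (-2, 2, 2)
Orthogonal basis:
  u_1 = (1, -1, 2)
  u_2 = (-7/6, 13/6, 5/3)
  u_3 = (-36/53, -24/53, 6/53)

Apply the Gram-Schmidt recurrence
  u_1 = v_1
  u_i = v_i − Σ_{j<i} ((v_i · u_j) / (u_j · u_j)) · u_j.

Step by step this gives:
  u_1 = (1, -1, 2)
  u_2 = (-7/6, 13/6, 5/3)
  u_3 = (-36/53, -24/53, 6/53)

Orthogonality check:
  u_2 · u_1 = 0 (should be 0)
  u_3 · u_1 = 0 (should be 0)
  u_3 · u_2 = 0 (should be 0)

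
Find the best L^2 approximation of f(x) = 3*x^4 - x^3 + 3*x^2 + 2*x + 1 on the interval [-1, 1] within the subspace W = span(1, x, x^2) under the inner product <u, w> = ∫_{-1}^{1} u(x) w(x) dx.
g(x) = 39*x^2/7 + 7*x/5 + 26/35

The best approximation g ∈ W is the orthogonal projection of f onto W. Writing g = a_0 + a_1 x + a_2 x^2, the coefficients solve the normal equations G · a = b where
  G_{ij} = <φ_i, φ_j> and b_i = <f, φ_i>, with φ_0 = 1, φ_1 = x, φ_2 = x^2.
G =
  [2, 0, 2/3]
  [0, 2/3, 0]
  [2/3, 0, 2/5],
b = (26/5, 14/15, 286/105).
Solving gives a_0 = 26/35, a_1 = 7/5, a_2 = 39/7, so
  g(x) = 39*x^2/7 + 7*x/5 + 26/35.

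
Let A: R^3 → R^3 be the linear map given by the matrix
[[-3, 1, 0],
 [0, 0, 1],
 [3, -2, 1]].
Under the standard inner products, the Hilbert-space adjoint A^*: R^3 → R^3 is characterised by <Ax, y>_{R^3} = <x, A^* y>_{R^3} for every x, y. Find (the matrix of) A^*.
A^* = A^T =
[[-3, 0, 3],
 [1, 0, -2],
 [0, 1, 1]]

For real matrices with standard dot products, the defining identity <Ax, y> = <x, A^* y> gives (Ax)^T y = x^T (A^*) y, i.e. x^T A^T y = x^T (A^*) y. Since this holds for all x, y, we must have A^* = A^T. Therefore
A^* =
[[-3, 0, 3],
 [1, 0, -2],
 [0, 1, 1]].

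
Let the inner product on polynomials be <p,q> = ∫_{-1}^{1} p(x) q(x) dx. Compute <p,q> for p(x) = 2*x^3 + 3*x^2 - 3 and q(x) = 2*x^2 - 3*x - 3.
<p,q> = 8

Expand the product: p(x)·q(x) = 4*x^5 - 15*x^3 - 15*x^2 + 9*x + 9.
∫_{-1}^{1} of each monomial x^k gives [2/(k+1) if k even, 0 if k odd]. Integrating term-by-term (or equivalently evaluating the antiderivative F(x) = 2*x^6/3 - 15*x^4/4 - 5*x^3 + 9*x^2/2 + 9*x at the endpoints):
  F(1) − F(−1) = 65/12 − (-31/12) = 8.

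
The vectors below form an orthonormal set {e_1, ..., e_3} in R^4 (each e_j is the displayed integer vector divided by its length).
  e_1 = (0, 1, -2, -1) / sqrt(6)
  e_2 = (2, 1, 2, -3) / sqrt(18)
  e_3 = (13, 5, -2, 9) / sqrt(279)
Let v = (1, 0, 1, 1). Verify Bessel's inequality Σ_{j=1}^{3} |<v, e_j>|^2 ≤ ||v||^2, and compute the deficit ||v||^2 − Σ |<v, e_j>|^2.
Σ |<v, e_j>|^2 = 278/93; ||v||^2 = 3; deficit = 1/93

Write each e_j = u_j / sqrt(<u_j, u_j>) where u_j is the displayed integer vector. Then <v, e_j> = <v, u_j> / sqrt(<u_j, u_j>), so |<v, e_j>|^2 = <v, u_j>^2 / <u_j, u_j>.
Coefficients: <v, e_1> = -3/sqrt(6), <v, e_2> = 1/sqrt(18), <v, e_3> = 20/sqrt(279).
Square and sum: Σ |<v, e_j>|^2 = 278/93.
Compute ||v||^2 = v·v = 3.
Deficit = 3 − 278/93 = 1/93 ≥ 0, confirming Bessel's inequality. (The deficit equals ||v − Σ <v,e_j> e_j||^2, the squared distance from v to span{e_j}.)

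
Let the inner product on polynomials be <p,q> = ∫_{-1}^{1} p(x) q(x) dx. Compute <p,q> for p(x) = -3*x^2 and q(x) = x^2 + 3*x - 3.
<p,q> = 24/5

Expand the product: p(x)·q(x) = -3*x^4 - 9*x^3 + 9*x^2.
∫_{-1}^{1} of each monomial x^k gives [2/(k+1) if k even, 0 if k odd]. Integrating term-by-term (or equivalently evaluating the antiderivative F(x) = -3*x^5/5 - 9*x^4/4 + 3*x^3 at the endpoints):
  F(1) − F(−1) = 3/20 − (-93/20) = 24/5.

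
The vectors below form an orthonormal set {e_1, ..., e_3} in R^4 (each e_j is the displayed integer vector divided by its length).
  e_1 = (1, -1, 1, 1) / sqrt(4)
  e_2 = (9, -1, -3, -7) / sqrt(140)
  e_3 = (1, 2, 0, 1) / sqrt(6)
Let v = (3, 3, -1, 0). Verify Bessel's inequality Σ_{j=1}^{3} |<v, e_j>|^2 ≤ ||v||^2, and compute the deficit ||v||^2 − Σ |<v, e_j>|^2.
Σ |<v, e_j>|^2 = 1327/70; ||v||^2 = 19; deficit = 3/70

Write each e_j = u_j / sqrt(<u_j, u_j>) where u_j is the displayed integer vector. Then <v, e_j> = <v, u_j> / sqrt(<u_j, u_j>), so |<v, e_j>|^2 = <v, u_j>^2 / <u_j, u_j>.
Coefficients: <v, e_1> = -1/sqrt(4), <v, e_2> = 27/sqrt(140), <v, e_3> = 9/sqrt(6).
Square and sum: Σ |<v, e_j>|^2 = 1327/70.
Compute ||v||^2 = v·v = 19.
Deficit = 19 − 1327/70 = 3/70 ≥ 0, confirming Bessel's inequality. (The deficit equals ||v − Σ <v,e_j> e_j||^2, the squared distance from v to span{e_j}.)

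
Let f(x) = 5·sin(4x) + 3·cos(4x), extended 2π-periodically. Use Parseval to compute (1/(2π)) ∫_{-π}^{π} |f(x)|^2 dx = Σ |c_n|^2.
Σ |c_n|^2 = 17

Expand |f|^2 and use orthogonality of {sin(nx), cos(mx)} on [-π, π]:
  ∫_{-π}^{π} sin(nx)^2 dx = π, ∫ cos(mx)^2 dx = π, and cross terms integrate to 0.
So ∫_{-π}^{π} f(x)^2 dx = 5^2 · π + 3^2 · π = (25 + 9)π.
Divide by 2π: (25 + 9)/2 = 17.
By Parseval, this equals Σ |c_n|^2.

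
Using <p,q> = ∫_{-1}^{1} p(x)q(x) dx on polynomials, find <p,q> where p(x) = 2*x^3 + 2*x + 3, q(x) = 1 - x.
<p,q> = 58/15

Expand the product: p(x)·q(x) = -2*x^4 + 2*x^3 - 2*x^2 - x + 3.
∫_{-1}^{1} of each monomial x^k gives [2/(k+1) if k even, 0 if k odd]. Integrating term-by-term (or equivalently evaluating the antiderivative F(x) = -2*x^5/5 + x^4/2 - 2*x^3/3 - x^2/2 + 3*x at the endpoints):
  F(1) − F(−1) = 29/15 − (-29/15) = 58/15.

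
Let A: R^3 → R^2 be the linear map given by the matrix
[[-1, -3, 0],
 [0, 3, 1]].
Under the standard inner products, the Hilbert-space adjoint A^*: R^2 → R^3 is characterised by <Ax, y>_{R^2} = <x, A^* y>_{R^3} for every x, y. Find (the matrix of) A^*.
A^* = A^T =
[[-1, 0],
 [-3, 3],
 [0, 1]]

For real matrices with standard dot products, the defining identity <Ax, y> = <x, A^* y> gives (Ax)^T y = x^T (A^*) y, i.e. x^T A^T y = x^T (A^*) y. Since this holds for all x, y, we must have A^* = A^T. Therefore
A^* =
[[-1, 0],
 [-3, 3],
 [0, 1]].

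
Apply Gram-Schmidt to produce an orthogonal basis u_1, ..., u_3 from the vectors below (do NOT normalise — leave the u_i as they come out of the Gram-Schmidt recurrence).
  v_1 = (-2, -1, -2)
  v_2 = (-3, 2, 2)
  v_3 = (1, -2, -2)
Orthogonal basis:
  u_1 = (-2, -1, -2)
  u_2 = (-3, 2, 2)
  u_3 = (-8/153, -40/153, 28/153)

Apply the Gram-Schmidt recurrence
  u_1 = v_1
  u_i = v_i − Σ_{j<i} ((v_i · u_j) / (u_j · u_j)) · u_j.

Step by step this gives:
  u_1 = (-2, -1, -2)
  u_2 = (-3, 2, 2)
  u_3 = (-8/153, -40/153, 28/153)

Orthogonality check:
  u_2 · u_1 = 0 (should be 0)
  u_3 · u_1 = 0 (should be 0)
  u_3 · u_2 = 0 (should be 0)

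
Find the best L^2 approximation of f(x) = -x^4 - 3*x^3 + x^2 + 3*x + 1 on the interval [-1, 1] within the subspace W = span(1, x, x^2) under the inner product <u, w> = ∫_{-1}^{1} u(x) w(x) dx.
g(x) = x^2/7 + 6*x/5 + 38/35

The best approximation g ∈ W is the orthogonal projection of f onto W. Writing g = a_0 + a_1 x + a_2 x^2, the coefficients solve the normal equations G · a = b where
  G_{ij} = <φ_i, φ_j> and b_i = <f, φ_i>, with φ_0 = 1, φ_1 = x, φ_2 = x^2.
G =
  [2, 0, 2/3]
  [0, 2/3, 0]
  [2/3, 0, 2/5],
b = (34/15, 4/5, 82/105).
Solving gives a_0 = 38/35, a_1 = 6/5, a_2 = 1/7, so
  g(x) = x^2/7 + 6*x/5 + 38/35.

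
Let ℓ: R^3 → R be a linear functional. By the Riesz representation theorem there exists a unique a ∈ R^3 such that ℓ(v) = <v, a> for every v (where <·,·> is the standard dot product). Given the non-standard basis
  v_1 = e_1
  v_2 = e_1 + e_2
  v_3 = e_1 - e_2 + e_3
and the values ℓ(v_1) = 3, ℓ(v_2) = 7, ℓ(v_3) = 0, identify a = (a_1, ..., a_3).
a = (3, 4, 1)

Write a = (a_1, ..., a_3) in the standard basis. For each basis vector v_i, ℓ(v_i) = <v_i, a> is a linear equation in the a_j's. Collect the n equations into a matrix system V a = ℓ, where row i of V is v_i (expressed in the standard basis). Since V is invertible (lower-triangular with 1s on the diagonal, up to permutation), solve by back-substitution:
  V =
[[1, 0, 0],
 [1, 1, 0],
 [1, -1, 1]]
  V a = (3, 7, 0)
Solving gives a = (3, 4, 1).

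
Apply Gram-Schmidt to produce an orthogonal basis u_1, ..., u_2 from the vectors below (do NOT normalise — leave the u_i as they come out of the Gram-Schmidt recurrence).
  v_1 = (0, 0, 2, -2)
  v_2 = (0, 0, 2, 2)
Orthogonal basis:
  u_1 = (0, 0, 2, -2)
  u_2 = (0, 0, 2, 2)

Apply the Gram-Schmidt recurrence
  u_1 = v_1
  u_i = v_i − Σ_{j<i} ((v_i · u_j) / (u_j · u_j)) · u_j.

Step by step this gives:
  u_1 = (0, 0, 2, -2)
  u_2 = (0, 0, 2, 2)

Orthogonality check:
  u_2 · u_1 = 0 (should be 0)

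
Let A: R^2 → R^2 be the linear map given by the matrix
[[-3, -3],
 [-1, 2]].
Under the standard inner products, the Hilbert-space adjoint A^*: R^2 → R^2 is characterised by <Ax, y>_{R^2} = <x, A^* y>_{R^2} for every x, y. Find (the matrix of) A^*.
A^* = A^T =
[[-3, -1],
 [-3, 2]]

For real matrices with standard dot products, the defining identity <Ax, y> = <x, A^* y> gives (Ax)^T y = x^T (A^*) y, i.e. x^T A^T y = x^T (A^*) y. Since this holds for all x, y, we must have A^* = A^T. Therefore
A^* =
[[-3, -1],
 [-3, 2]].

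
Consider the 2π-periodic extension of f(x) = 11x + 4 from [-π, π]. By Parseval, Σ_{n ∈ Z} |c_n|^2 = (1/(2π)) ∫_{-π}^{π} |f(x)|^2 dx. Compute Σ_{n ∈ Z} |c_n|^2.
Σ |c_n|^2 = 121π^2/3 + 16

Expand and integrate term by term over [-π, π]:
  ∫ (11x)^2 dx = 121·(2π^3/3); ∫ 2·11·(4)·x dx = 0 (odd integrand); ∫ 4^2 dx = 16·2π.
So (1/(2π)) ∫_{-π}^{π} (11x + 4)^2 dx = 121π^2/3 + 16 = 121π^2/3 + 16.
Parseval ⇒ Σ |c_n|^2 = 121π^2/3 + 16.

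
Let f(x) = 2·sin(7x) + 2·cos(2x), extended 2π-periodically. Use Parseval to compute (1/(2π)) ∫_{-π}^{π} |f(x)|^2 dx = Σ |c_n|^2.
Σ |c_n|^2 = 4

Expand |f|^2 and use orthogonality of {sin(nx), cos(mx)} on [-π, π]:
  ∫_{-π}^{π} sin(nx)^2 dx = π, ∫ cos(mx)^2 dx = π, and cross terms integrate to 0.
So ∫_{-π}^{π} f(x)^2 dx = 2^2 · π + 2^2 · π = (4 + 4)π.
Divide by 2π: (4 + 4)/2 = 4.
By Parseval, this equals Σ |c_n|^2.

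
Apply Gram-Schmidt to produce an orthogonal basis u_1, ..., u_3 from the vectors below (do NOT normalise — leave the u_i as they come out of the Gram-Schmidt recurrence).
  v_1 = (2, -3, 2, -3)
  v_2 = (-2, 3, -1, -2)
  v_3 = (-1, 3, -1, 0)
Orthogonal basis:
  u_1 = (2, -3, 2, -3)
  u_2 = (-17/13, 51/26, -4/13, -79/26)
  u_3 = (85/129, 22/43, 20/129, 4/129)

Apply the Gram-Schmidt recurrence
  u_1 = v_1
  u_i = v_i − Σ_{j<i} ((v_i · u_j) / (u_j · u_j)) · u_j.

Step by step this gives:
  u_1 = (2, -3, 2, -3)
  u_2 = (-17/13, 51/26, -4/13, -79/26)
  u_3 = (85/129, 22/43, 20/129, 4/129)

Orthogonality check:
  u_2 · u_1 = 0 (should be 0)
  u_3 · u_1 = 0 (should be 0)
  u_3 · u_2 = 0 (should be 0)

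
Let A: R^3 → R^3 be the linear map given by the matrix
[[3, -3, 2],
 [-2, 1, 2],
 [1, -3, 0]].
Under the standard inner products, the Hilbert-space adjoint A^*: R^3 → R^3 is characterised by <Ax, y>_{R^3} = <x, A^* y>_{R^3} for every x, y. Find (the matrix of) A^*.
A^* = A^T =
[[3, -2, 1],
 [-3, 1, -3],
 [2, 2, 0]]

For real matrices with standard dot products, the defining identity <Ax, y> = <x, A^* y> gives (Ax)^T y = x^T (A^*) y, i.e. x^T A^T y = x^T (A^*) y. Since this holds for all x, y, we must have A^* = A^T. Therefore
A^* =
[[3, -2, 1],
 [-3, 1, -3],
 [2, 2, 0]].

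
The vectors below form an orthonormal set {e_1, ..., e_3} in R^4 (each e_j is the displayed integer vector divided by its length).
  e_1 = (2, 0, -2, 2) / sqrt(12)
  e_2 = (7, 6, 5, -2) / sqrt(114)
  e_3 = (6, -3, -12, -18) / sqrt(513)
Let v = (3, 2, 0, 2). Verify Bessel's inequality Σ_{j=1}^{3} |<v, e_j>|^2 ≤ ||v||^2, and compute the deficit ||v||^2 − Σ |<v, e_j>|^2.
Σ |<v, e_j>|^2 = 101/6; ||v||^2 = 17; deficit = 1/6

Write each e_j = u_j / sqrt(<u_j, u_j>) where u_j is the displayed integer vector. Then <v, e_j> = <v, u_j> / sqrt(<u_j, u_j>), so |<v, e_j>|^2 = <v, u_j>^2 / <u_j, u_j>.
Coefficients: <v, e_1> = 10/sqrt(12), <v, e_2> = 29/sqrt(114), <v, e_3> = -24/sqrt(513).
Square and sum: Σ |<v, e_j>|^2 = 101/6.
Compute ||v||^2 = v·v = 17.
Deficit = 17 − 101/6 = 1/6 ≥ 0, confirming Bessel's inequality. (The deficit equals ||v − Σ <v,e_j> e_j||^2, the squared distance from v to span{e_j}.)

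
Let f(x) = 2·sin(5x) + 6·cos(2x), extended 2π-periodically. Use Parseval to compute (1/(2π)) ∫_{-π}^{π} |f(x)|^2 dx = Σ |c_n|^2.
Σ |c_n|^2 = 20

Expand |f|^2 and use orthogonality of {sin(nx), cos(mx)} on [-π, π]:
  ∫_{-π}^{π} sin(nx)^2 dx = π, ∫ cos(mx)^2 dx = π, and cross terms integrate to 0.
So ∫_{-π}^{π} f(x)^2 dx = 2^2 · π + 6^2 · π = (4 + 36)π.
Divide by 2π: (4 + 36)/2 = 20.
By Parseval, this equals Σ |c_n|^2.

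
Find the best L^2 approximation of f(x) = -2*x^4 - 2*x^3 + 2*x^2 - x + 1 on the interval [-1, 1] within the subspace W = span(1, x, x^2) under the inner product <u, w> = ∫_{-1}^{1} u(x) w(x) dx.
g(x) = 2*x^2/7 - 11*x/5 + 41/35

The best approximation g ∈ W is the orthogonal projection of f onto W. Writing g = a_0 + a_1 x + a_2 x^2, the coefficients solve the normal equations G · a = b where
  G_{ij} = <φ_i, φ_j> and b_i = <f, φ_i>, with φ_0 = 1, φ_1 = x, φ_2 = x^2.
G =
  [2, 0, 2/3]
  [0, 2/3, 0]
  [2/3, 0, 2/5],
b = (38/15, -22/15, 94/105).
Solving gives a_0 = 41/35, a_1 = -11/5, a_2 = 2/7, so
  g(x) = 2*x^2/7 - 11*x/5 + 41/35.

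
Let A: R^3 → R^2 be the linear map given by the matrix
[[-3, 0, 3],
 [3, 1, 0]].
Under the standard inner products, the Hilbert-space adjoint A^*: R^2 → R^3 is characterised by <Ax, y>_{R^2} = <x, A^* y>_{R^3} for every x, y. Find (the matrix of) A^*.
A^* = A^T =
[[-3, 3],
 [0, 1],
 [3, 0]]

For real matrices with standard dot products, the defining identity <Ax, y> = <x, A^* y> gives (Ax)^T y = x^T (A^*) y, i.e. x^T A^T y = x^T (A^*) y. Since this holds for all x, y, we must have A^* = A^T. Therefore
A^* =
[[-3, 3],
 [0, 1],
 [3, 0]].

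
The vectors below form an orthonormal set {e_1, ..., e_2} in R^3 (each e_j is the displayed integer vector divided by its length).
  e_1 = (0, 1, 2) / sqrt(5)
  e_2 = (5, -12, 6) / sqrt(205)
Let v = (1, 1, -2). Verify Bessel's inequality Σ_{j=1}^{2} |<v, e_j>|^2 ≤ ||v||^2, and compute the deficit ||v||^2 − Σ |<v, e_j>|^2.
Σ |<v, e_j>|^2 = 146/41; ||v||^2 = 6; deficit = 100/41

Write each e_j = u_j / sqrt(<u_j, u_j>) where u_j is the displayed integer vector. Then <v, e_j> = <v, u_j> / sqrt(<u_j, u_j>), so |<v, e_j>|^2 = <v, u_j>^2 / <u_j, u_j>.
Coefficients: <v, e_1> = -3/sqrt(5), <v, e_2> = -19/sqrt(205).
Square and sum: Σ |<v, e_j>|^2 = 146/41.
Compute ||v||^2 = v·v = 6.
Deficit = 6 − 146/41 = 100/41 ≥ 0, confirming Bessel's inequality. (The deficit equals ||v − Σ <v,e_j> e_j||^2, the squared distance from v to span{e_j}.)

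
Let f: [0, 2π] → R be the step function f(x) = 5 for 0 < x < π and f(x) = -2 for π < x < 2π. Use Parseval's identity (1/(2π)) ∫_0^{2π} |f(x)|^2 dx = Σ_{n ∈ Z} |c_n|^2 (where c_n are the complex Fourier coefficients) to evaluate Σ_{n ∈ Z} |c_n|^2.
Σ |c_n|^2 = 29/2

Parseval equates the L^2 energy of f (normalised by 1/(2π)) with the ℓ^2 sum of its Fourier coefficients: (1/(2π)) ∫_0^{2π} |f|^2 = Σ |c_n|^2.
Compute the left side: (1/(2π)) [∫_0^π 5^2 dx + ∫_π^{2π} (-2)^2 dx] = (1/(2π)) · (25π + 4π) = (25 + 4)/2 = 29/2.
So Σ_{n ∈ Z} |c_n|^2 = 29/2.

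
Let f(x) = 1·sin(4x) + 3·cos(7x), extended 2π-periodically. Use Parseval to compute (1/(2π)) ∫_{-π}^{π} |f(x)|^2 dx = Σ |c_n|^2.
Σ |c_n|^2 = 5

Expand |f|^2 and use orthogonality of {sin(nx), cos(mx)} on [-π, π]:
  ∫_{-π}^{π} sin(nx)^2 dx = π, ∫ cos(mx)^2 dx = π, and cross terms integrate to 0.
So ∫_{-π}^{π} f(x)^2 dx = 1^2 · π + 3^2 · π = (1 + 9)π.
Divide by 2π: (1 + 9)/2 = 5.
By Parseval, this equals Σ |c_n|^2.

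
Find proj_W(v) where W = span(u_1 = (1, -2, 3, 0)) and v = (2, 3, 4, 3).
proj_W(v) = (4/7, -8/7, 12/7, 0)

Set up U = [u_1 | ... | u_1] ∈ R^(4×1). The projector onto W = col(U) is P = U (U^T U)^(-1) U^T.
Compute U^T U =
  [14],
and U^T v = (8).
Solve U^T U · c = U^T v for the coefficients: c = (4/7). The projection is proj_W(v) = U c.
Check: (v - proj_W(v)) · u_1 = 0  (should be 0).
Result: proj_W(v) = (4/7, -8/7, 12/7, 0).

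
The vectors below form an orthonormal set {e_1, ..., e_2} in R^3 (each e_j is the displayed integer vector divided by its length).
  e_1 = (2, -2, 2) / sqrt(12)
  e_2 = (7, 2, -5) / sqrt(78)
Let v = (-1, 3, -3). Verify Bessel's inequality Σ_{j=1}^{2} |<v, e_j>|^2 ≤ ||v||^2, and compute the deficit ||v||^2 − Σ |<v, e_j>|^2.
Σ |<v, e_j>|^2 = 245/13; ||v||^2 = 19; deficit = 2/13

Write each e_j = u_j / sqrt(<u_j, u_j>) where u_j is the displayed integer vector. Then <v, e_j> = <v, u_j> / sqrt(<u_j, u_j>), so |<v, e_j>|^2 = <v, u_j>^2 / <u_j, u_j>.
Coefficients: <v, e_1> = -14/sqrt(12), <v, e_2> = 14/sqrt(78).
Square and sum: Σ |<v, e_j>|^2 = 245/13.
Compute ||v||^2 = v·v = 19.
Deficit = 19 − 245/13 = 2/13 ≥ 0, confirming Bessel's inequality. (The deficit equals ||v − Σ <v,e_j> e_j||^2, the squared distance from v to span{e_j}.)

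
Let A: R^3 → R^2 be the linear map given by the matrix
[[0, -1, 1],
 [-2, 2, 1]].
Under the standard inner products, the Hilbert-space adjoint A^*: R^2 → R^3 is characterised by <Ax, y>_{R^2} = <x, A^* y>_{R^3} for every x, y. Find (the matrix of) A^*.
A^* = A^T =
[[0, -2],
 [-1, 2],
 [1, 1]]

For real matrices with standard dot products, the defining identity <Ax, y> = <x, A^* y> gives (Ax)^T y = x^T (A^*) y, i.e. x^T A^T y = x^T (A^*) y. Since this holds for all x, y, we must have A^* = A^T. Therefore
A^* =
[[0, -2],
 [-1, 2],
 [1, 1]].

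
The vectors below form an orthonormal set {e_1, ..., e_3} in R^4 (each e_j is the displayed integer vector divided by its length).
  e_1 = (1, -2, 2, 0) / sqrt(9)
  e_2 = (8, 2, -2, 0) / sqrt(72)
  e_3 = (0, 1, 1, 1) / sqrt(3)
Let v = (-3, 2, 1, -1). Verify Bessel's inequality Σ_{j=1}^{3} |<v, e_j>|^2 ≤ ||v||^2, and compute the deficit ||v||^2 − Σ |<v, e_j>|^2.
Σ |<v, e_j>|^2 = 65/6; ||v||^2 = 15; deficit = 25/6

Write each e_j = u_j / sqrt(<u_j, u_j>) where u_j is the displayed integer vector. Then <v, e_j> = <v, u_j> / sqrt(<u_j, u_j>), so |<v, e_j>|^2 = <v, u_j>^2 / <u_j, u_j>.
Coefficients: <v, e_1> = -5/sqrt(9), <v, e_2> = -22/sqrt(72), <v, e_3> = 2/sqrt(3).
Square and sum: Σ |<v, e_j>|^2 = 65/6.
Compute ||v||^2 = v·v = 15.
Deficit = 15 − 65/6 = 25/6 ≥ 0, confirming Bessel's inequality. (The deficit equals ||v − Σ <v,e_j> e_j||^2, the squared distance from v to span{e_j}.)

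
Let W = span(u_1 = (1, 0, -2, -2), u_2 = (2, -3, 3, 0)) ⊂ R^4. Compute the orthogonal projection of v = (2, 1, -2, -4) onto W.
proj_W(v) = (155/91, -33/182, -543/182, -288/91)

Set up U = [u_1 | ... | u_2] ∈ R^(4×2). The projector onto W = col(U) is P = U (U^T U)^(-1) U^T.
Compute U^T U =
  [9, -4]
  [-4, 22],
and U^T v = (14, -5).
Solve U^T U · c = U^T v for the coefficients: c = (144/91, 11/182). The projection is proj_W(v) = U c.
Check: (v - proj_W(v)) · u_1 = 0  (should be 0).
Check: (v - proj_W(v)) · u_2 = 0  (should be 0).
Result: proj_W(v) = (155/91, -33/182, -543/182, -288/91).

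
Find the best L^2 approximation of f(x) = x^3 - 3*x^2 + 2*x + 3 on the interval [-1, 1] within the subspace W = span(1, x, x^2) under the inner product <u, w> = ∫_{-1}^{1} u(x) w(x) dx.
g(x) = -3*x^2 + 13*x/5 + 3

The best approximation g ∈ W is the orthogonal projection of f onto W. Writing g = a_0 + a_1 x + a_2 x^2, the coefficients solve the normal equations G · a = b where
  G_{ij} = <φ_i, φ_j> and b_i = <f, φ_i>, with φ_0 = 1, φ_1 = x, φ_2 = x^2.
G =
  [2, 0, 2/3]
  [0, 2/3, 0]
  [2/3, 0, 2/5],
b = (4, 26/15, 4/5).
Solving gives a_0 = 3, a_1 = 13/5, a_2 = -3, so
  g(x) = -3*x^2 + 13*x/5 + 3.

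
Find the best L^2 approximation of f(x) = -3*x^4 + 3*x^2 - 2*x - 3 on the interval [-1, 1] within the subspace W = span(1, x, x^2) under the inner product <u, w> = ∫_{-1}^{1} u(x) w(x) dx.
g(x) = 3*x^2/7 - 2*x - 96/35

The best approximation g ∈ W is the orthogonal projection of f onto W. Writing g = a_0 + a_1 x + a_2 x^2, the coefficients solve the normal equations G · a = b where
  G_{ij} = <φ_i, φ_j> and b_i = <f, φ_i>, with φ_0 = 1, φ_1 = x, φ_2 = x^2.
G =
  [2, 0, 2/3]
  [0, 2/3, 0]
  [2/3, 0, 2/5],
b = (-26/5, -4/3, -58/35).
Solving gives a_0 = -96/35, a_1 = -2, a_2 = 3/7, so
  g(x) = 3*x^2/7 - 2*x - 96/35.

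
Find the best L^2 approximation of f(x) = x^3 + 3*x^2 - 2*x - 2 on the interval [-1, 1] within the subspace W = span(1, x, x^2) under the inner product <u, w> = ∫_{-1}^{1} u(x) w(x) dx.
g(x) = 3*x^2 - 7*x/5 - 2

The best approximation g ∈ W is the orthogonal projection of f onto W. Writing g = a_0 + a_1 x + a_2 x^2, the coefficients solve the normal equations G · a = b where
  G_{ij} = <φ_i, φ_j> and b_i = <f, φ_i>, with φ_0 = 1, φ_1 = x, φ_2 = x^2.
G =
  [2, 0, 2/3]
  [0, 2/3, 0]
  [2/3, 0, 2/5],
b = (-2, -14/15, -2/15).
Solving gives a_0 = -2, a_1 = -7/5, a_2 = 3, so
  g(x) = 3*x^2 - 7*x/5 - 2.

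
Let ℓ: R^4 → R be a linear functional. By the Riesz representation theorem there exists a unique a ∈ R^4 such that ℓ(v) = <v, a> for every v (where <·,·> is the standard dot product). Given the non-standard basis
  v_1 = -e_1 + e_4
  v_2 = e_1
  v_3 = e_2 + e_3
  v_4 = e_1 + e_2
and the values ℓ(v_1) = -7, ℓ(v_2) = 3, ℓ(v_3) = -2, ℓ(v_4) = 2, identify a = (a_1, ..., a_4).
a = (3, -1, -1, -4)

Write a = (a_1, ..., a_4) in the standard basis. For each basis vector v_i, ℓ(v_i) = <v_i, a> is a linear equation in the a_j's. Collect the n equations into a matrix system V a = ℓ, where row i of V is v_i (expressed in the standard basis). Since V is invertible (lower-triangular with 1s on the diagonal, up to permutation), solve by back-substitution:
  V =
[[-1, 0, 0, 1],
 [1, 0, 0, 0],
 [0, 1, 1, 0],
 [1, 1, 0, 0]]
  V a = (-7, 3, -2, 2)
Solving gives a = (3, -1, -1, -4).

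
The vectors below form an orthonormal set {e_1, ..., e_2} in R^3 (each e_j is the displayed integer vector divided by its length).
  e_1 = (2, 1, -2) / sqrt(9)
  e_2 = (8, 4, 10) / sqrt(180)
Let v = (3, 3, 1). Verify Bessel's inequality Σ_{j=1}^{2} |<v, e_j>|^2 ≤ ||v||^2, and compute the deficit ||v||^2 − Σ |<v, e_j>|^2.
Σ |<v, e_j>|^2 = 86/5; ||v||^2 = 19; deficit = 9/5

Write each e_j = u_j / sqrt(<u_j, u_j>) where u_j is the displayed integer vector. Then <v, e_j> = <v, u_j> / sqrt(<u_j, u_j>), so |<v, e_j>|^2 = <v, u_j>^2 / <u_j, u_j>.
Coefficients: <v, e_1> = 7/sqrt(9), <v, e_2> = 46/sqrt(180).
Square and sum: Σ |<v, e_j>|^2 = 86/5.
Compute ||v||^2 = v·v = 19.
Deficit = 19 − 86/5 = 9/5 ≥ 0, confirming Bessel's inequality. (The deficit equals ||v − Σ <v,e_j> e_j||^2, the squared distance from v to span{e_j}.)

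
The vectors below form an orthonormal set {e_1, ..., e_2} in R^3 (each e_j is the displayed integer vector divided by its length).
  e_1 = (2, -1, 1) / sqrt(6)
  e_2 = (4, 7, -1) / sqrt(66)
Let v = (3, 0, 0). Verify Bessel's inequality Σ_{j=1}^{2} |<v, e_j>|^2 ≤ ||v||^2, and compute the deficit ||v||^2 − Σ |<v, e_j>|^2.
Σ |<v, e_j>|^2 = 90/11; ||v||^2 = 9; deficit = 9/11

Write each e_j = u_j / sqrt(<u_j, u_j>) where u_j is the displayed integer vector. Then <v, e_j> = <v, u_j> / sqrt(<u_j, u_j>), so |<v, e_j>|^2 = <v, u_j>^2 / <u_j, u_j>.
Coefficients: <v, e_1> = 6/sqrt(6), <v, e_2> = 12/sqrt(66).
Square and sum: Σ |<v, e_j>|^2 = 90/11.
Compute ||v||^2 = v·v = 9.
Deficit = 9 − 90/11 = 9/11 ≥ 0, confirming Bessel's inequality. (The deficit equals ||v − Σ <v,e_j> e_j||^2, the squared distance from v to span{e_j}.)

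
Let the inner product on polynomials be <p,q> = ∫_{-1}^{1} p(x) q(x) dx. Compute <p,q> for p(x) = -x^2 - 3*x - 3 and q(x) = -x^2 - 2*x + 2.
<p,q> = -104/15

Expand the product: p(x)·q(x) = x^4 + 5*x^3 + 7*x^2 - 6.
∫_{-1}^{1} of each monomial x^k gives [2/(k+1) if k even, 0 if k odd]. Integrating term-by-term (or equivalently evaluating the antiderivative F(x) = x^5/5 + 5*x^4/4 + 7*x^3/3 - 6*x at the endpoints):
  F(1) − F(−1) = -133/60 − (283/60) = -104/15.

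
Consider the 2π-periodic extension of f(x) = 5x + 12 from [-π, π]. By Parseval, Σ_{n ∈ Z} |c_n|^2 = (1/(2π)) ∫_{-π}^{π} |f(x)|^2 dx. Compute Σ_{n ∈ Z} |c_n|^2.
Σ |c_n|^2 = 25π^2/3 + 144

Expand and integrate term by term over [-π, π]:
  ∫ (5x)^2 dx = 25·(2π^3/3); ∫ 2·5·(12)·x dx = 0 (odd integrand); ∫ 12^2 dx = 144·2π.
So (1/(2π)) ∫_{-π}^{π} (5x + 12)^2 dx = 25π^2/3 + 144 = 25π^2/3 + 144.
Parseval ⇒ Σ |c_n|^2 = 25π^2/3 + 144.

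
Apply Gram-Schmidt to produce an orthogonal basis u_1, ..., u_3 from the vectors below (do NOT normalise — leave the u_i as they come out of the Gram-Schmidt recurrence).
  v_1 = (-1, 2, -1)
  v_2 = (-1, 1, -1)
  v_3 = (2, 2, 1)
Orthogonal basis:
  u_1 = (-1, 2, -1)
  u_2 = (-1/3, -1/3, -1/3)
  u_3 = (1/2, 0, -1/2)

Apply the Gram-Schmidt recurrence
  u_1 = v_1
  u_i = v_i − Σ_{j<i} ((v_i · u_j) / (u_j · u_j)) · u_j.

Step by step this gives:
  u_1 = (-1, 2, -1)
  u_2 = (-1/3, -1/3, -1/3)
  u_3 = (1/2, 0, -1/2)

Orthogonality check:
  u_2 · u_1 = 0 (should be 0)
  u_3 · u_1 = 0 (should be 0)
  u_3 · u_2 = 0 (should be 0)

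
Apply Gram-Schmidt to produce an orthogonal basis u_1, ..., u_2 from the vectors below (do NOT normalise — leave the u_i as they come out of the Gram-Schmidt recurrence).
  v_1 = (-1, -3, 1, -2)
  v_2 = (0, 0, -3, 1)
Orthogonal basis:
  u_1 = (-1, -3, 1, -2)
  u_2 = (-1/3, -1, -8/3, 1/3)

Apply the Gram-Schmidt recurrence
  u_1 = v_1
  u_i = v_i − Σ_{j<i} ((v_i · u_j) / (u_j · u_j)) · u_j.

Step by step this gives:
  u_1 = (-1, -3, 1, -2)
  u_2 = (-1/3, -1, -8/3, 1/3)

Orthogonality check:
  u_2 · u_1 = 0 (should be 0)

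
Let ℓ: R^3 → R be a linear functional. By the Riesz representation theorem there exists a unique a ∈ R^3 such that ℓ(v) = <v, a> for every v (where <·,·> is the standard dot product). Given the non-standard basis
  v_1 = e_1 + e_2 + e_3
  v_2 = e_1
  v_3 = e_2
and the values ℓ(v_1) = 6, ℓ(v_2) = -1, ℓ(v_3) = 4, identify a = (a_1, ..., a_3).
a = (-1, 4, 3)

Write a = (a_1, ..., a_3) in the standard basis. For each basis vector v_i, ℓ(v_i) = <v_i, a> is a linear equation in the a_j's. Collect the n equations into a matrix system V a = ℓ, where row i of V is v_i (expressed in the standard basis). Since V is invertible (lower-triangular with 1s on the diagonal, up to permutation), solve by back-substitution:
  V =
[[1, 1, 1],
 [1, 0, 0],
 [0, 1, 0]]
  V a = (6, -1, 4)
Solving gives a = (-1, 4, 3).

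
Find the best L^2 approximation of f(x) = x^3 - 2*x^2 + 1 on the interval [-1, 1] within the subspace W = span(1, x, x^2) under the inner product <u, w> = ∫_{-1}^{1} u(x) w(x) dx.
g(x) = -2*x^2 + 3*x/5 + 1

The best approximation g ∈ W is the orthogonal projection of f onto W. Writing g = a_0 + a_1 x + a_2 x^2, the coefficients solve the normal equations G · a = b where
  G_{ij} = <φ_i, φ_j> and b_i = <f, φ_i>, with φ_0 = 1, φ_1 = x, φ_2 = x^2.
G =
  [2, 0, 2/3]
  [0, 2/3, 0]
  [2/3, 0, 2/5],
b = (2/3, 2/5, -2/15).
Solving gives a_0 = 1, a_1 = 3/5, a_2 = -2, so
  g(x) = -2*x^2 + 3*x/5 + 1.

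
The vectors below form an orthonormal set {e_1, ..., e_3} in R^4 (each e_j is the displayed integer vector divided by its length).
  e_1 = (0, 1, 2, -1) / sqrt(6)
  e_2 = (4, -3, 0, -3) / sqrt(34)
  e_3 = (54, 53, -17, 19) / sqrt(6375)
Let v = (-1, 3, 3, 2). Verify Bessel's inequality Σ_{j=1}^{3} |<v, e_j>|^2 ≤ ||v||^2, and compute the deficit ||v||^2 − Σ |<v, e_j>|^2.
Σ |<v, e_j>|^2 = 2514/125; ||v||^2 = 23; deficit = 361/125

Write each e_j = u_j / sqrt(<u_j, u_j>) where u_j is the displayed integer vector. Then <v, e_j> = <v, u_j> / sqrt(<u_j, u_j>), so |<v, e_j>|^2 = <v, u_j>^2 / <u_j, u_j>.
Coefficients: <v, e_1> = 7/sqrt(6), <v, e_2> = -19/sqrt(34), <v, e_3> = 92/sqrt(6375).
Square and sum: Σ |<v, e_j>|^2 = 2514/125.
Compute ||v||^2 = v·v = 23.
Deficit = 23 − 2514/125 = 361/125 ≥ 0, confirming Bessel's inequality. (The deficit equals ||v − Σ <v,e_j> e_j||^2, the squared distance from v to span{e_j}.)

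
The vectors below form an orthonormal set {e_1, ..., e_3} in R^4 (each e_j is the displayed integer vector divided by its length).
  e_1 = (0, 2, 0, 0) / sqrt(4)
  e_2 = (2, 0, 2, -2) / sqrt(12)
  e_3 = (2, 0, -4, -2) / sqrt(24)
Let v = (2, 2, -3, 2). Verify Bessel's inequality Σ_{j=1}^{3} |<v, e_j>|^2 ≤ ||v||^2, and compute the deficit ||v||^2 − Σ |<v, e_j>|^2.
Σ |<v, e_j>|^2 = 13; ||v||^2 = 21; deficit = 8

Write each e_j = u_j / sqrt(<u_j, u_j>) where u_j is the displayed integer vector. Then <v, e_j> = <v, u_j> / sqrt(<u_j, u_j>), so |<v, e_j>|^2 = <v, u_j>^2 / <u_j, u_j>.
Coefficients: <v, e_1> = 4/sqrt(4), <v, e_2> = -6/sqrt(12), <v, e_3> = 12/sqrt(24).
Square and sum: Σ |<v, e_j>|^2 = 13.
Compute ||v||^2 = v·v = 21.
Deficit = 21 − 13 = 8 ≥ 0, confirming Bessel's inequality. (The deficit equals ||v − Σ <v,e_j> e_j||^2, the squared distance from v to span{e_j}.)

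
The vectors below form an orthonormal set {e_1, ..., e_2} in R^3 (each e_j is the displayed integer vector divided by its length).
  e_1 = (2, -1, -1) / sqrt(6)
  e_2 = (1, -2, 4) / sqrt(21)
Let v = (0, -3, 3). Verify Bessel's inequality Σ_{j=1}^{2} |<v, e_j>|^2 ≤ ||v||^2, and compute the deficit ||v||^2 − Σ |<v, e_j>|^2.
Σ |<v, e_j>|^2 = 108/7; ||v||^2 = 18; deficit = 18/7

Write each e_j = u_j / sqrt(<u_j, u_j>) where u_j is the displayed integer vector. Then <v, e_j> = <v, u_j> / sqrt(<u_j, u_j>), so |<v, e_j>|^2 = <v, u_j>^2 / <u_j, u_j>.
Coefficients: <v, e_1> = 0/sqrt(6), <v, e_2> = 18/sqrt(21).
Square and sum: Σ |<v, e_j>|^2 = 108/7.
Compute ||v||^2 = v·v = 18.
Deficit = 18 − 108/7 = 18/7 ≥ 0, confirming Bessel's inequality. (The deficit equals ||v − Σ <v,e_j> e_j||^2, the squared distance from v to span{e_j}.)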